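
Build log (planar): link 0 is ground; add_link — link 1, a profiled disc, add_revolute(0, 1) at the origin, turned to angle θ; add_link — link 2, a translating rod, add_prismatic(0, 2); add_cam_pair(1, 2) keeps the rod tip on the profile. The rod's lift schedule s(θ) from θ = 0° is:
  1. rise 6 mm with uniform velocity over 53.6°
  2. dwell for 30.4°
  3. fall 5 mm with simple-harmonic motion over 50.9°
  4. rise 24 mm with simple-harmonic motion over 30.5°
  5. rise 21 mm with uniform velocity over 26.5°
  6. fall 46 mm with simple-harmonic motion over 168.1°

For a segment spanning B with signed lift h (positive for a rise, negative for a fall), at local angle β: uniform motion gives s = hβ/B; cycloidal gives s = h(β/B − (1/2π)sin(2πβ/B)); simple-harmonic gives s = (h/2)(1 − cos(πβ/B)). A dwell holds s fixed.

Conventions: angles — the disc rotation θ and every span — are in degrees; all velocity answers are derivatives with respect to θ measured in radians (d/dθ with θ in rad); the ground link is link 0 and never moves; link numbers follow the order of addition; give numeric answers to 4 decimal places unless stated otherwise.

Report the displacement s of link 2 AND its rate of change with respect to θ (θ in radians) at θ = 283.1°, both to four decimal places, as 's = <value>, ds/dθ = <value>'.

seg 1 [0°–53.6°] uniform, h=6: full span → s += 6 → s = 6.0000
seg 2 [53.6°–84°] dwell: s stays 6.0000
seg 3 [84°–134.9°] simple-harmonic, h=-5: full span → s += -5 → s = 1.0000
seg 4 [134.9°–165.4°] simple-harmonic, h=24: full span → s += 24 → s = 25.0000
seg 5 [165.4°–191.9°] uniform, h=21: full span → s += 21 → s = 46.0000
seg 6 [191.9°–360°] simple-harmonic, h=-46: θ=283.1° here. β=91.2, B=168.1. -46/2·(1 − cos(π·0.5425)) = -26.0642 → s = 19.9358
velocity in seg [191.9°–360°] (simple-harmonic), θ in radians: β = 91.2° = 1.5917 rad, B = 168.1° = 2.9339 rad; ds/dθ = (πh/(2B)) sin(πβ/B) = (π·(-46)/(2·2.9339)) sin(π·0.5425) = -24.408648 mm/rad

s = 19.9358, ds/dθ = -24.4086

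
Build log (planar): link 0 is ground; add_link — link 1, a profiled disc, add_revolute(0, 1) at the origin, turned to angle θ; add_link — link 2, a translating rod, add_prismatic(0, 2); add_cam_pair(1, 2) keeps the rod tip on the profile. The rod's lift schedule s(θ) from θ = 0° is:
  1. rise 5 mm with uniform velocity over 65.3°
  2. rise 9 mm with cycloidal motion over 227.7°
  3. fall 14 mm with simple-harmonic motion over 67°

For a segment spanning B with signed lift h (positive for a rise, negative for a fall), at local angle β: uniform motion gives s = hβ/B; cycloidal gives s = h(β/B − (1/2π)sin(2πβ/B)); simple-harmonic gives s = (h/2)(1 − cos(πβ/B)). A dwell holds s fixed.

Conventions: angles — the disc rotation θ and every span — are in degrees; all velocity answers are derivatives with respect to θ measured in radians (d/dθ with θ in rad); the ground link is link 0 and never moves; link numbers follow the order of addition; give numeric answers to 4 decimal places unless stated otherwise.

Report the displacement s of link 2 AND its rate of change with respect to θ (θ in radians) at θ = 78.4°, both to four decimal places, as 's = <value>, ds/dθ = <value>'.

seg 1 [0°–65.3°] uniform, h=5: full span → s += 5 → s = 5.0000
seg 2 [65.3°–293°] cycloidal, h=9: θ=78.4° here. β=13.1, B=227.7. 9·(0.0575 − sin(2π·0.0575)/(2π)) = 0.0112 → s = 5.0112
velocity in seg [65.3°–293°] (cycloidal), θ in radians: β = 13.1° = 0.2286 rad, B = 227.7° = 3.9741 rad; ds/dθ = (h/B)(1 − cos(2πβ/B)) = (9/3.9741)(1 − cos(2π·0.0575)) = 0.146357 mm/rad

s = 5.0112, ds/dθ = 0.1464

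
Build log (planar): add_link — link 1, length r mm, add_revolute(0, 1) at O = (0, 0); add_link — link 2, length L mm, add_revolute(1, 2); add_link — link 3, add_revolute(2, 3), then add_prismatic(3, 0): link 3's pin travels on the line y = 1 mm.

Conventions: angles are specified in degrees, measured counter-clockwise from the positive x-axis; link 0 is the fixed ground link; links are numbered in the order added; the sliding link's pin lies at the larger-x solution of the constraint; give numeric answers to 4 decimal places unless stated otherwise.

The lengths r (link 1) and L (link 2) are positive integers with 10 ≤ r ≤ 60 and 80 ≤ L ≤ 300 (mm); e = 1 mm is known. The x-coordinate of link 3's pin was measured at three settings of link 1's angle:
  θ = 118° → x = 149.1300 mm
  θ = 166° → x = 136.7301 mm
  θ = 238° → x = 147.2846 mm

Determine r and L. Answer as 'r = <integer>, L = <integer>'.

constraint per measurement: (x − r cos θ)² + (r sin θ − e)² = L²
subtracting the θ₁ and θ₂ equations cancels the r² and L² terms:
r = (x₁² − x₂²) / (2[(x₁cos θ₁ + e sin θ₁) − (x₂cos θ₂ + e sin θ₂)]) = 27.9999 → r = 28
L² = (x₁ − r cos θ₁)² + (r sin θ₁ − e)² = 26896.0003 → L = 164.0000 → L = 164
check at θ₃=238°: x = 147.2846 (printed 147.2846) ✓

r = 28, L = 164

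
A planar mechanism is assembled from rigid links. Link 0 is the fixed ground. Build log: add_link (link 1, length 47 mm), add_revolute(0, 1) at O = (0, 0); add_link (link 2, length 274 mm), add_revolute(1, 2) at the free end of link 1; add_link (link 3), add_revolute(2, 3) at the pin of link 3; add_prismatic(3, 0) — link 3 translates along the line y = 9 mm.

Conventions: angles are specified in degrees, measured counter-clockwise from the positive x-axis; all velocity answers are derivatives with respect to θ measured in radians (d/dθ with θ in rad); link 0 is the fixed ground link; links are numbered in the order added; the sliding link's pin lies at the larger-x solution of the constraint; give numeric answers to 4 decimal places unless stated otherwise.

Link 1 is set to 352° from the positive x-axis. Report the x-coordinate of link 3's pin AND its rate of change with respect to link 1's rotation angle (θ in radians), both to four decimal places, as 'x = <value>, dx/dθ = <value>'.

geometry: r = 47 mm, L = 274 mm, e = 9 mm
crank pin P = (r cos θ, r sin θ) = (46.542599, -6.541136)
h = r sin θ − e = -6.541136 − 9 = -15.541136
x = r cos θ + √(L² − h²) = 46.542599 + 273.558902 = 320.101502
dx/dθ = −r sin θ − h·r cos θ/√(L² − h²) (θ in radians; h = -15.541136) = 9.185264

x = 320.1015, dx/dθ = 9.1853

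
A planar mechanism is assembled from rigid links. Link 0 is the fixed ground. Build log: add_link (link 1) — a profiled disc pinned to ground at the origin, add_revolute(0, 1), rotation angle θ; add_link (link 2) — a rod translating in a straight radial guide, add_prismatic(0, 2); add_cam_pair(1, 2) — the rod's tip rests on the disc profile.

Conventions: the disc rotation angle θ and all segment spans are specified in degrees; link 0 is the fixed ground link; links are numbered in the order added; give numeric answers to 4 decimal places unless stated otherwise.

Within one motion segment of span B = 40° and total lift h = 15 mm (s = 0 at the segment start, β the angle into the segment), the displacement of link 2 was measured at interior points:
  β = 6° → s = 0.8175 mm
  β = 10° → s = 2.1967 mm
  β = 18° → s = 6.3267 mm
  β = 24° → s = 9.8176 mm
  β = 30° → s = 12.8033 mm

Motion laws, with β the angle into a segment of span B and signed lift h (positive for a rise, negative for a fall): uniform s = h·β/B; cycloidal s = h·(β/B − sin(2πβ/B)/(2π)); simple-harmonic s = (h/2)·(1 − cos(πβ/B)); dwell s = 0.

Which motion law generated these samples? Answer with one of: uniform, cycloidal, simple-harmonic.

candidates at β/B = r: uniform s = h·r (linear in β); cycloidal s = h·(r − sin(2πr)/(2π)); simple-harmonic s = (h/2)(1 − cos(πr))
β=6°: printed 0.8175 | uniform 2.2500, cycloidal 0.3186, simple-harmonic 0.8175
β=10°: printed 2.1967 | uniform 3.7500, cycloidal 1.3627, simple-harmonic 2.1967
β=18°: printed 6.3267 | uniform 6.7500, cycloidal 6.0123, simple-harmonic 6.3267
β=24°: printed 9.8176 | uniform 9.0000, cycloidal 10.4032, simple-harmonic 9.8176
β=30°: printed 12.8033 | uniform 11.2500, cycloidal 13.6373, simple-harmonic 12.8033
only one law matches every sample → simple-harmonic

simple-harmonic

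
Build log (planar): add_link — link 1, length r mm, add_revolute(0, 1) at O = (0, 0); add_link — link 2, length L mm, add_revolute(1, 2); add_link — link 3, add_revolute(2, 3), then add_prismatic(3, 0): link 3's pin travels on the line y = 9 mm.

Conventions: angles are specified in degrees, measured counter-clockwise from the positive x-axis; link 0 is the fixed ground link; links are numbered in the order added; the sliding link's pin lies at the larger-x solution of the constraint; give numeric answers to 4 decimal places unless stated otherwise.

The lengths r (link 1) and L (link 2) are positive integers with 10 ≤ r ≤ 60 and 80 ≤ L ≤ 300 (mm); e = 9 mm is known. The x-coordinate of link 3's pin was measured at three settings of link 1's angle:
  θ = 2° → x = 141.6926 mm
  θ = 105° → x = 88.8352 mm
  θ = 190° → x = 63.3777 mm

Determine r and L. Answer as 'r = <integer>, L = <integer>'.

constraint per measurement: (x − r cos θ)² + (r sin θ − e)² = L²
subtracting the θ₁ and θ₂ equations cancels the r² and L² terms:
r = (x₁² − x₂²) / (2[(x₁cos θ₁ + e sin θ₁) − (x₂cos θ₂ + e sin θ₂)]) = 39.0000 → r = 39
L² = (x₁ − r cos θ₁)² + (r sin θ₁ − e)² = 10609.0032 → L = 103.0000 → L = 103
check at θ₃=190°: x = 63.3777 (printed 63.3777) ✓

r = 39, L = 103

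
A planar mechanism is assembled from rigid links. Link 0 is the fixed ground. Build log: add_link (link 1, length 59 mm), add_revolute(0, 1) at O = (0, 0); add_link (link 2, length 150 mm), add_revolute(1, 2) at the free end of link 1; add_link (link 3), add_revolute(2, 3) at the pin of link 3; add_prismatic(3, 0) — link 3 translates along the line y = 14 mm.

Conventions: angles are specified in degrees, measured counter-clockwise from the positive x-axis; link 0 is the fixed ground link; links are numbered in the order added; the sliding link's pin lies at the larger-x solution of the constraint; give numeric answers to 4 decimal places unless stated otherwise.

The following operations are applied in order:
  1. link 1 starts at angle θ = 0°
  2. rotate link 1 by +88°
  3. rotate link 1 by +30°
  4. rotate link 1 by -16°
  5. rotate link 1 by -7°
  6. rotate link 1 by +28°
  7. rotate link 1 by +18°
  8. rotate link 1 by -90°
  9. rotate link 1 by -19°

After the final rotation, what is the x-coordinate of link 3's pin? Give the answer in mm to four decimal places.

geometry: r = 59 mm, L = 150 mm, e = 14 mm; θ starts at 0°
rotate link 1 by +88°: θ ← 0° +88° = 88°
rotate link 1 by +30°: θ ← 88° +30° = 118°
rotate link 1 by -16°: θ ← 118° -16° = 102°
rotate link 1 by -7°: θ ← 102° -7° = 95°
rotate link 1 by +28°: θ ← 95° +28° = 123°
rotate link 1 by +18°: θ ← 123° +18° = 141°
rotate link 1 by -90°: θ ← 141° -90° = 51°
rotate link 1 by -19°: θ ← 51° -19° = 32°
crank pin P = (r cos θ, r sin θ) = (50.034838, 31.265237)
h = r sin θ − e = 31.265237 − 14 = 17.265237
x = r cos θ + √(L² − h²) = 50.034838 + 149.003059 = 199.037897

199.0379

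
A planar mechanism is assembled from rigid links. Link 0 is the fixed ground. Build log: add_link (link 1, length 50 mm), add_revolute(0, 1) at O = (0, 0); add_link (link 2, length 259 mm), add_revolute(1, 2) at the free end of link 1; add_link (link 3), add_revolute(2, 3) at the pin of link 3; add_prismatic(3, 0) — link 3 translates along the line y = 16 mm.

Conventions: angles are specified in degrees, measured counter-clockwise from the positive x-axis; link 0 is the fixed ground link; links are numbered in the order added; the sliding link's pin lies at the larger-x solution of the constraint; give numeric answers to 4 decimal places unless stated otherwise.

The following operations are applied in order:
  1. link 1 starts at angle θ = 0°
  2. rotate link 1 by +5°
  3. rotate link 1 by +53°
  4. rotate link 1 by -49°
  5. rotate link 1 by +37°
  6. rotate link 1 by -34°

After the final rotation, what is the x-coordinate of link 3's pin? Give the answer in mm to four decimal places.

geometry: r = 50 mm, L = 259 mm, e = 16 mm; θ starts at 0°
rotate link 1 by +5°: θ ← 0° +5° = 5°
rotate link 1 by +53°: θ ← 5° +53° = 58°
rotate link 1 by -49°: θ ← 58° -49° = 9°
rotate link 1 by +37°: θ ← 9° +37° = 46°
rotate link 1 by -34°: θ ← 46° -34° = 12°
crank pin P = (r cos θ, r sin θ) = (48.907380, 10.395585)
h = r sin θ − e = 10.395585 − 16 = -5.604415
x = r cos θ + √(L² − h²) = 48.907380 + 258.939357 = 307.846737

307.8467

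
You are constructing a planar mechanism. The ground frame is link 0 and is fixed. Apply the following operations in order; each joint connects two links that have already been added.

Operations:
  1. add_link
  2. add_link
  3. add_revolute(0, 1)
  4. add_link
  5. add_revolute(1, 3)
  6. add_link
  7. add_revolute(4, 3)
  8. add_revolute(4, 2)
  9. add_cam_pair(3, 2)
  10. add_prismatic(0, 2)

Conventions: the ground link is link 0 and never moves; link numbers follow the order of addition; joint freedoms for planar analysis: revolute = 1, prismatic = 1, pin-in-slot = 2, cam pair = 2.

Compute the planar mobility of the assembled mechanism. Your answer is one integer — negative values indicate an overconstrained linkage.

link 0 = ground. State L|J1|J2 = 1|0|0
+link1  2|0|0
+link2  3|0|0
R(0,1) f=1→J1  3|1|0
+link3  4|1|0
R(1,3) f=1→J1  4|2|0
+link4  5|2|0
R(4,3) f=1→J1  5|3|0
R(4,2) f=1→J1  5|4|0
C(3,2) f=2→J2  5|4|1
P(0,2) f=1→J1  5|5|1
M = 3(5−1)−2·5−1 = 12−10−1 = 1

M = 1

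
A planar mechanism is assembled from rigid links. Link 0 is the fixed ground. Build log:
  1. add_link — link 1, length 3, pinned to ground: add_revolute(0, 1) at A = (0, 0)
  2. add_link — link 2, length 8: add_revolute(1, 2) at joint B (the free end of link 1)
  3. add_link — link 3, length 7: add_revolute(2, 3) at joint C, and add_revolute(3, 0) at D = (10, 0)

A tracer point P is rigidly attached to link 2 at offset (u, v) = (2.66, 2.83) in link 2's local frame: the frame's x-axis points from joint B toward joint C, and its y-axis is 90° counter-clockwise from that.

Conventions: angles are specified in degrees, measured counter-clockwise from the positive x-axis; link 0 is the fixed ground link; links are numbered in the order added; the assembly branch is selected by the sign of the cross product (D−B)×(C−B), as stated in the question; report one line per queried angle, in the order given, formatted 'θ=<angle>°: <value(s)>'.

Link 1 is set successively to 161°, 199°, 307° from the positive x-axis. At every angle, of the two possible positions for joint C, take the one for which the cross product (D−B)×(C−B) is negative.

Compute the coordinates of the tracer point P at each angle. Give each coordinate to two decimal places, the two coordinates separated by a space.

A=(0,0), D=(10.00,0)
θ=161°: B = A + 3.00·(cos161°, sin161°) = (-2.8366, 0.9767)
θ=161°: |BD| = 12.8737
θ=161°: circle(B,8.00) ∩ circle(D,7.00): a=7.0194, h=3.8377
θ=161°:   candidates: C₊=(4.4538,4.2708) cross=49.405; C₋=(3.8715,-3.3825) cross=-49.405
θ=161°:   branch - wants cross < 0 → take C=(3.8715,-3.3825) (cross=-49.405)
θ=161°: ex = (C−B)/|BC| = (0.8385,-0.5449); ey = (0.5449,0.8385)
θ=161°: P = B + 2.66·ex + 2.83·ey = (0.9359,1.9002)
θ=199°: B = A + 3.00·(cos199°, sin199°) = (-2.8366, -0.9767)
θ=199°: |BD| = 12.8737
θ=199°: circle(B,8.00) ∩ circle(D,7.00): a=7.0194, h=3.8377
θ=199°:   candidates: C₊=(3.8715,3.3825) cross=49.405; C₋=(4.4538,-4.2708) cross=-49.405
θ=199°:   branch - wants cross < 0 → take C=(4.4538,-4.2708) (cross=-49.405)
θ=199°: ex = (C−B)/|BC| = (0.9113,-0.4118); ey = (0.4118,0.9113)
θ=199°: P = B + 2.66·ex + 2.83·ey = (0.7528,0.5070)
θ=307°: B = A + 3.00·(cos307°, sin307°) = (1.8054, -2.3959)
θ=307°: |BD| = 8.5376
θ=307°: circle(B,8.00) ∩ circle(D,7.00): a=5.1473, h=6.1242
θ=307°:   candidates: C₊=(5.0273,4.9267) cross=52.286; C₋=(8.4645,-6.8295) cross=-52.286
θ=307°:   branch - wants cross < 0 → take C=(8.4645,-6.8295) (cross=-52.286)
θ=307°: ex = (C−B)/|BC| = (0.8324,-0.5542); ey = (0.5542,0.8324)
θ=307°: P = B + 2.66·ex + 2.83·ey = (5.5880,-1.5144)

θ=161°: 0.94 1.90
θ=199°: 0.75 0.51
θ=307°: 5.59 -1.51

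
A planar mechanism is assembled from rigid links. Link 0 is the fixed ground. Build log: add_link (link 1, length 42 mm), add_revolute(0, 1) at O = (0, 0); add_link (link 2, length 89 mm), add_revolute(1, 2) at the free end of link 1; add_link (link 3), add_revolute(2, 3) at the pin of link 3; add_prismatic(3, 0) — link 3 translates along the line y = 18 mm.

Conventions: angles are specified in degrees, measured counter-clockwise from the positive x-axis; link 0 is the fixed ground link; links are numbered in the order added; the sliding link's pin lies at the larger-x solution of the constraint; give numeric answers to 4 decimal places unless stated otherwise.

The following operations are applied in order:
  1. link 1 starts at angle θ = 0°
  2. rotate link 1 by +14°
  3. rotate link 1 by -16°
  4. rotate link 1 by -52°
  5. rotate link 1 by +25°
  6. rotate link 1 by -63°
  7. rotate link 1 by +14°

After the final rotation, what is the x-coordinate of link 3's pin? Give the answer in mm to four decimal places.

geometry: r = 42 mm, L = 89 mm, e = 18 mm; θ starts at 0°
rotate link 1 by +14°: θ ← 0° +14° = 14°
rotate link 1 by -16°: θ ← 14° -16° = -2°
rotate link 1 by -52°: θ ← -2° -52° = -54°
rotate link 1 by +25°: θ ← -54° +25° = -29°
rotate link 1 by -63°: θ ← -29° -63° = -92°
rotate link 1 by +14°: θ ← -92° +14° = -78°
crank pin P = (r cos θ, r sin θ) = (8.732291, -41.082199)
h = r sin θ − e = -41.082199 − 18 = -59.082199
x = r cos θ + √(L² − h²) = 8.732291 + 66.560452 = 75.292743

75.2927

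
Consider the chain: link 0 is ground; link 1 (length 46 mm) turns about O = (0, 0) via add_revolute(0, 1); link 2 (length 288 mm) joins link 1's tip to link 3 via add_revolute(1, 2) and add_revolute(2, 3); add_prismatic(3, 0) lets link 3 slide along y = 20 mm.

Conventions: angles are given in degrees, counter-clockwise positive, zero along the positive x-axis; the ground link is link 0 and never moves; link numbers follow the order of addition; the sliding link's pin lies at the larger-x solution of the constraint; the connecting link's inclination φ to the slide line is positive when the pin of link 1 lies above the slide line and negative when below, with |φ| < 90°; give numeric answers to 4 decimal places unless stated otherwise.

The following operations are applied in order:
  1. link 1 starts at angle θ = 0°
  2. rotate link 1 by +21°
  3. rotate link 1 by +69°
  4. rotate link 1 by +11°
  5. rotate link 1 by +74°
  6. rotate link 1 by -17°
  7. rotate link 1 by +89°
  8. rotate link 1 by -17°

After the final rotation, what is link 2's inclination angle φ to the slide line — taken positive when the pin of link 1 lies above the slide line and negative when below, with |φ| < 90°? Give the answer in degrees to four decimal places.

geometry: r = 46 mm, L = 288 mm, e = 20 mm; θ starts at 0°
rotate link 1 by +21°: θ ← 0° +21° = 21°
rotate link 1 by +69°: θ ← 21° +69° = 90°
rotate link 1 by +11°: θ ← 90° +11° = 101°
rotate link 1 by +74°: θ ← 101° +74° = 175°
rotate link 1 by -17°: θ ← 175° -17° = 158°
rotate link 1 by +89°: θ ← 158° +89° = 247°
rotate link 1 by -17°: θ ← 247° -17° = 230°
h = r sin θ − e = -35.238044 − 20 = -55.238044
sin φ = h / L = -55.238044 / 288 = -0.19179877
φ = arcsin(-0.19179877) = -11.057777°

-11.0578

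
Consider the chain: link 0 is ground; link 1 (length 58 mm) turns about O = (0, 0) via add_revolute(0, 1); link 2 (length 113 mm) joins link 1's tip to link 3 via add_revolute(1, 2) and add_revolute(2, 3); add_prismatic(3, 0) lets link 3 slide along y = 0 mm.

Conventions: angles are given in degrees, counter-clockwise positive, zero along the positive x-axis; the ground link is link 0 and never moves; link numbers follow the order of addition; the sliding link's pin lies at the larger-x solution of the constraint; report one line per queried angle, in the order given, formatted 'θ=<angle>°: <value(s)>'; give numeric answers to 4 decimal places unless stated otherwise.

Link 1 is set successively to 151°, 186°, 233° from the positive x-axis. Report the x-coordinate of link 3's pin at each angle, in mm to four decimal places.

geometry: r = 58 mm, L = 113 mm, e = 0 mm
θ=151°: crank pin P = (r cos θ, r sin θ) = (-50.727943, 28.118958)
θ=151°: h = r sin θ − e = 28.118958 − 0 = 28.118958
θ=151°: x = r cos θ + √(L² − h²) = -50.727943 + 109.445531 = 58.717588
θ=186°: crank pin P = (r cos θ, r sin θ) = (-57.682270, -6.062651)
θ=186°: h = r sin θ − e = -6.062651 − 0 = -6.062651
θ=186°: x = r cos θ + √(L² − h²) = -57.682270 + 112.837247 = 55.154977
θ=233°: crank pin P = (r cos θ, r sin θ) = (-34.905271, -46.320860)
θ=233°: h = r sin θ − e = -46.320860 − 0 = -46.320860
θ=233°: x = r cos θ + √(L² − h²) = -34.905271 + 103.069772 = 68.164501

θ=151°: 58.7176
θ=186°: 55.1550
θ=233°: 68.1645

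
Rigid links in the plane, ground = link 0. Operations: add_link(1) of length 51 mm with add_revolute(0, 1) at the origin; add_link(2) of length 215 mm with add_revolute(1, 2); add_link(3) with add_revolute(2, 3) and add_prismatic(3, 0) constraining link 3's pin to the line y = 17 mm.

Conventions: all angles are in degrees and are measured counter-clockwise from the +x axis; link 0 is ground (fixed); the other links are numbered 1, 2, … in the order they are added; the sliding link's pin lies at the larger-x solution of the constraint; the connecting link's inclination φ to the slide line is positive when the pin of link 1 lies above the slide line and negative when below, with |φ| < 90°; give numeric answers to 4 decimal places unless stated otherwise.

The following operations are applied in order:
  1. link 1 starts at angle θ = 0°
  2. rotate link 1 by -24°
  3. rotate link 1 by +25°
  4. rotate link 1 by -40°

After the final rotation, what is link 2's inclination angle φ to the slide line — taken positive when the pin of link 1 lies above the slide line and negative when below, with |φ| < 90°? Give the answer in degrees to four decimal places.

geometry: r = 51 mm, L = 215 mm, e = 17 mm; θ starts at 0°
rotate link 1 by -24°: θ ← 0° -24° = -24°
rotate link 1 by +25°: θ ← -24° +25° = 1°
rotate link 1 by -40°: θ ← 1° -40° = -39°
h = r sin θ − e = -32.095340 − 17 = -49.095340
sin φ = h / L = -49.095340 / 215 = -0.22835042
φ = arcsin(-0.22835042) = -13.199973°

-13.2000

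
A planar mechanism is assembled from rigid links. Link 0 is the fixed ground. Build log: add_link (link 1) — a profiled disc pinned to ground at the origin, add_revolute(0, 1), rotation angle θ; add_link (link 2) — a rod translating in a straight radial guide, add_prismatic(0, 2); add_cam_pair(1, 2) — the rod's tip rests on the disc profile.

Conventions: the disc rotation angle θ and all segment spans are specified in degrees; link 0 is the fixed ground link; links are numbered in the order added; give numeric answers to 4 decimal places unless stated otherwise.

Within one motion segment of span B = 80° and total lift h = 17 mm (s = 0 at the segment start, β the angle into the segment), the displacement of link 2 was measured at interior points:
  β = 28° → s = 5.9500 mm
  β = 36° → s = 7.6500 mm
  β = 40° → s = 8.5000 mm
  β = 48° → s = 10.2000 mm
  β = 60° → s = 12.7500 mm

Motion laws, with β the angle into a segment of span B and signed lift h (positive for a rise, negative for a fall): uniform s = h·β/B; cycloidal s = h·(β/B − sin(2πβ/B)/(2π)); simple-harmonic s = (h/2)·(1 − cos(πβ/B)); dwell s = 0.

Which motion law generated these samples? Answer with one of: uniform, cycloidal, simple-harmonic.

candidates at β/B = r: uniform s = h·r (linear in β); cycloidal s = h·(r − sin(2πr)/(2π)); simple-harmonic s = (h/2)(1 − cos(πr))
β=28°: printed 5.9500 | uniform 5.9500, cycloidal 3.7611, simple-harmonic 4.6411
β=36°: printed 7.6500 | uniform 7.6500, cycloidal 6.8139, simple-harmonic 7.1703
β=40°: printed 8.5000 | uniform 8.5000, cycloidal 8.5000, simple-harmonic 8.5000
β=48°: printed 10.2000 | uniform 10.2000, cycloidal 11.7903, simple-harmonic 11.1266
β=60°: printed 12.7500 | uniform 12.7500, cycloidal 15.4556, simple-harmonic 14.5104
only one law matches every sample → uniform

uniform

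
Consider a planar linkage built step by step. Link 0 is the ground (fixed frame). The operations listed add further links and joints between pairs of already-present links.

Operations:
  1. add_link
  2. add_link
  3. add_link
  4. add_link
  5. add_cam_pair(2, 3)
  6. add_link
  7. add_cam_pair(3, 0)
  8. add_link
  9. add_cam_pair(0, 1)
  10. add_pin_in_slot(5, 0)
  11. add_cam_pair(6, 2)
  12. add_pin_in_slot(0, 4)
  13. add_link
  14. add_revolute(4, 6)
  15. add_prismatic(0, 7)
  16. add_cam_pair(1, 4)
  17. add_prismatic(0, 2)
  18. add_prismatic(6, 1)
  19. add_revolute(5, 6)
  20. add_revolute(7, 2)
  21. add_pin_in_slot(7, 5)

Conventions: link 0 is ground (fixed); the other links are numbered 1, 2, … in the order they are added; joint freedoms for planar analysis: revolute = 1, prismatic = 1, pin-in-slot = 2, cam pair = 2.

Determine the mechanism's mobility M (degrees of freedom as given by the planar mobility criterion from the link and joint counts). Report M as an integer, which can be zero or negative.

ground; <1,0,0>
#1 <2,0,0>
#2 <3,0,0>
#3 <4,0,0>
#4 <5,0,0>
C:2↔3 J2 <5,0,1>
#5 <6,0,1>
C:3↔0 J2 <6,0,2>
#6 <7,0,2>
C:0↔1 J2 <7,0,3>
PS:5↔0 J2 <7,0,4>
C:6↔2 J2 <7,0,5>
PS:0↔4 J2 <7,0,6>
#7 <8,0,6>
R:4↔6 J1 <8,1,6>
P:0↔7 J1 <8,2,6>
C:1↔4 J2 <8,2,7>
P:0↔2 J1 <8,3,7>
P:6↔1 J1 <8,4,7>
R:5↔6 J1 <8,5,7>
R:7↔2 J1 <8,6,7>
PS:7↔5 J2 <8,6,8>
3×7 − 2×6 − 1×8 = 1

M = 1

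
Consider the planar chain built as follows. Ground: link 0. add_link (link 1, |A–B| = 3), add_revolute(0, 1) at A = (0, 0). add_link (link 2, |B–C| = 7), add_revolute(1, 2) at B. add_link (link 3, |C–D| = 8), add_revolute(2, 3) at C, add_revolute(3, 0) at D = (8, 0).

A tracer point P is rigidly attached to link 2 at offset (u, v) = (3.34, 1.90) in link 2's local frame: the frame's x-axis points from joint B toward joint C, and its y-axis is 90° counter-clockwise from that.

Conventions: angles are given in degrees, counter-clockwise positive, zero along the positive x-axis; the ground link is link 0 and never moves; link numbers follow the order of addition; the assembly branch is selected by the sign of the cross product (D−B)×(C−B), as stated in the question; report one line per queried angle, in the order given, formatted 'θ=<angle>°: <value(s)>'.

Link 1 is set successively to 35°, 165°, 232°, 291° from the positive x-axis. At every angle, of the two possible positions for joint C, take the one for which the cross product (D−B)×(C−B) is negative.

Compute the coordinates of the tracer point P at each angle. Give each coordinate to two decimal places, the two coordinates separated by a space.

A=(0,0), D=(8.00,0)
θ=35°: B = A + 3.00·(cos35°, sin35°) = (2.4575, 1.7207)
θ=35°: |BD| = 5.8035
θ=35°: circle(B,7.00) ∩ circle(D,8.00): a=1.6094, h=6.8125
θ=35°:   candidates: C₊=(6.0144,7.7497) cross=39.536; C₋=(1.9746,-5.2626) cross=-39.536
θ=35°:   branch - wants cross < 0 → take C=(1.9746,-5.2626) (cross=-39.536)
θ=35°: ex = (C−B)/|BC| = (-0.0690,-0.9976); ey = (0.9976,-0.0690)
θ=35°: P = B + 3.34·ex + 1.90·ey = (4.1226,-1.7424)
θ=165°: B = A + 3.00·(cos165°, sin165°) = (-2.8978, 0.7765)
θ=165°: |BD| = 10.9254
θ=165°: circle(B,7.00) ∩ circle(D,8.00): a=4.7762, h=5.1174
θ=165°:   candidates: C₊=(2.2301,5.5415) cross=55.910; C₋=(1.5027,-4.6674) cross=-55.910
θ=165°:   branch - wants cross < 0 → take C=(1.5027,-4.6674) (cross=-55.910)
θ=165°: ex = (C−B)/|BC| = (0.6286,-0.7777); ey = (0.7777,0.6286)
θ=165°: P = B + 3.34·ex + 1.90·ey = (0.6795,-0.6266)
θ=232°: B = A + 3.00·(cos232°, sin232°) = (-1.8470, -2.3640)
θ=232°: |BD| = 10.1268
θ=232°: circle(B,7.00) ∩ circle(D,8.00): a=4.3228, h=5.5058
θ=232°:   candidates: C₊=(1.0711,3.9987) cross=55.756; C₋=(3.6416,-6.7086) cross=-55.756
θ=232°:   branch - wants cross < 0 → take C=(3.6416,-6.7086) (cross=-55.756)
θ=232°: ex = (C−B)/|BC| = (0.7841,-0.6206); ey = (0.6206,0.7841)
θ=232°: P = B + 3.34·ex + 1.90·ey = (1.9511,-2.9472)
θ=291°: B = A + 3.00·(cos291°, sin291°) = (1.0751, -2.8007)
θ=291°: |BD| = 7.4698
θ=291°: circle(B,7.00) ∩ circle(D,8.00): a=2.7309, h=6.4453
θ=291°:   candidates: C₊=(1.1901,4.1983) cross=48.146; C₋=(6.0234,-7.7520) cross=-48.146
θ=291°:   branch - wants cross < 0 → take C=(6.0234,-7.7520) (cross=-48.146)
θ=291°: ex = (C−B)/|BC| = (0.7069,-0.7073); ey = (0.7073,0.7069)
θ=291°: P = B + 3.34·ex + 1.90·ey = (4.7800,-3.8201)

θ=35°: 4.12 -1.74
θ=165°: 0.68 -0.63
θ=232°: 1.95 -2.95
θ=291°: 4.78 -3.82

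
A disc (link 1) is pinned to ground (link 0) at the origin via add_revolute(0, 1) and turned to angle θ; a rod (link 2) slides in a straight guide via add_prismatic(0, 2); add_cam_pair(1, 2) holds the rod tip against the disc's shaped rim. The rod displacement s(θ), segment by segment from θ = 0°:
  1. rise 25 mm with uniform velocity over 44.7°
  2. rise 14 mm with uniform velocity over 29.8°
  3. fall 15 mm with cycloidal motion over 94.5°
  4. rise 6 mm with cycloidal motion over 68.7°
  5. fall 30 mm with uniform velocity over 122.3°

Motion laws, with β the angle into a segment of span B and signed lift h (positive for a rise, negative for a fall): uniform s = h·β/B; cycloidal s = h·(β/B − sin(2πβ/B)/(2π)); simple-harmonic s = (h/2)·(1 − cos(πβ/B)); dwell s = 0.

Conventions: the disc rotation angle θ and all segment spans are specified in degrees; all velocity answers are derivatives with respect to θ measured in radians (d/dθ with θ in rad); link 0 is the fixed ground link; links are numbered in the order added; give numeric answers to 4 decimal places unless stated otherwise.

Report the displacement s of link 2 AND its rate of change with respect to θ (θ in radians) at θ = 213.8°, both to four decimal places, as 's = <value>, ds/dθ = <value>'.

segment 1 (0° to 44.7°, uniform, h = 25) is passed completely: s = 0.0000 + (25) = 25.0000
segment 2 (44.7° to 74.5°, uniform, h = 14) is passed completely: s = 25.0000 + (14) = 39.0000
segment 3 (74.5° to 169°, cycloidal, h = -15) is passed completely: s = 39.0000 + (-15) = 24.0000
θ = 213.8° falls in segment 4 (169° to 237.7°, cycloidal, h = 6): β = 213.8 − 169 = 44.8°, B = 68.7°; Δs = 6·(0.6521 − sin(2π·0.6521)/(2π)) = 4.6926; s = 24.0000 + 4.6926 = 28.6926
velocity in seg [169°–237.7°] (cycloidal), θ in radians: β = 44.8° = 0.7819 rad, B = 68.7° = 1.1990 rad; ds/dθ = (h/B)(1 − cos(2πβ/B)) = (6/1.1990)(1 − cos(2π·0.6521)) = 7.891331 mm/rad

s = 28.6926, ds/dθ = 7.8913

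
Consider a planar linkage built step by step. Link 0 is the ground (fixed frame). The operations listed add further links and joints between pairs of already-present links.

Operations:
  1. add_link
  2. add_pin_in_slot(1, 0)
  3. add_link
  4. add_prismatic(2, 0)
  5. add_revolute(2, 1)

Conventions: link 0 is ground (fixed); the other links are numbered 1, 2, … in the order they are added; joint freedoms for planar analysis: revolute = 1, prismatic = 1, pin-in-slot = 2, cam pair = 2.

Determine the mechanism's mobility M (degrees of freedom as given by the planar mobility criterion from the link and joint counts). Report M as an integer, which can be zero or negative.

link 0 = ground. State L|J1|J2 = 1|0|0
+link1  2|0|0
PS(1,0) f=2→J2  2|0|1
+link2  3|0|1
P(2,0) f=1→J1  3|1|1
R(2,1) f=1→J1  3|2|1
M = 3(3−1)−2·2−1 = 6−4−1 = 1

M = 1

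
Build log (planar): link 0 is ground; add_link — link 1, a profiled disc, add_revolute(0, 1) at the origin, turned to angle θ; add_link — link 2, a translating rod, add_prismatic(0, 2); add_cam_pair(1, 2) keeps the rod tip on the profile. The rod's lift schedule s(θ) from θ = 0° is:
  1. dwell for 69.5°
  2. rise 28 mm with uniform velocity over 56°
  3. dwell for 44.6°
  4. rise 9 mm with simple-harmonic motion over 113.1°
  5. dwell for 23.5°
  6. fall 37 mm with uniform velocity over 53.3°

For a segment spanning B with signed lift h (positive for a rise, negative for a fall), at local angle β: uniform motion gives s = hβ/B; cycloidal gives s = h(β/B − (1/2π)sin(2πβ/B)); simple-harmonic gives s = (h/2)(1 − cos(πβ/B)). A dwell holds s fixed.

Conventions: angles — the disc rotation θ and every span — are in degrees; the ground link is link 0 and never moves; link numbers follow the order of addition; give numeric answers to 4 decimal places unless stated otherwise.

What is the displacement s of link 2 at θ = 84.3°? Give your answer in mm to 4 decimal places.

seg 1 [0°–69.5°] dwell: s stays 0.0000
seg 2 [69.5°–125.5°] uniform, h=28: θ=84.3° here. β=14.8, B=56. 28·14.8/56 = 7.4000 → s = 7.4000

7.4000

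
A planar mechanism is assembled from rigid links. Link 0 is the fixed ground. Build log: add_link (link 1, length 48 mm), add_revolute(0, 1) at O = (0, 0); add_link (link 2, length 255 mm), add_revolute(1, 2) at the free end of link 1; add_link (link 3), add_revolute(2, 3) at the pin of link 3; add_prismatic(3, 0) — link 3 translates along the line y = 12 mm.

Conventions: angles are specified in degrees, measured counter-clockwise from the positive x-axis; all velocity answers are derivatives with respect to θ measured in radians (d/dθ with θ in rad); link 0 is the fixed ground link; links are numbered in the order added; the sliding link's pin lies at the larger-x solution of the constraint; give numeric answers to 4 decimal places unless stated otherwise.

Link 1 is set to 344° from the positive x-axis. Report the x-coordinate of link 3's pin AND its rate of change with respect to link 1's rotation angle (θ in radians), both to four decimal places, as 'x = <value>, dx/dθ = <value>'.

geometry: r = 48 mm, L = 255 mm, e = 12 mm
crank pin P = (r cos θ, r sin θ) = (46.140561, -13.230593)
h = r sin θ − e = -13.230593 − 12 = -25.230593
x = r cos θ + √(L² − h²) = 46.140561 + 253.748728 = 299.889290
dx/dθ = −r sin θ − h·r cos θ/√(L² − h²) (θ in radians; h = -25.230593) = 17.818414

x = 299.8893, dx/dθ = 17.8184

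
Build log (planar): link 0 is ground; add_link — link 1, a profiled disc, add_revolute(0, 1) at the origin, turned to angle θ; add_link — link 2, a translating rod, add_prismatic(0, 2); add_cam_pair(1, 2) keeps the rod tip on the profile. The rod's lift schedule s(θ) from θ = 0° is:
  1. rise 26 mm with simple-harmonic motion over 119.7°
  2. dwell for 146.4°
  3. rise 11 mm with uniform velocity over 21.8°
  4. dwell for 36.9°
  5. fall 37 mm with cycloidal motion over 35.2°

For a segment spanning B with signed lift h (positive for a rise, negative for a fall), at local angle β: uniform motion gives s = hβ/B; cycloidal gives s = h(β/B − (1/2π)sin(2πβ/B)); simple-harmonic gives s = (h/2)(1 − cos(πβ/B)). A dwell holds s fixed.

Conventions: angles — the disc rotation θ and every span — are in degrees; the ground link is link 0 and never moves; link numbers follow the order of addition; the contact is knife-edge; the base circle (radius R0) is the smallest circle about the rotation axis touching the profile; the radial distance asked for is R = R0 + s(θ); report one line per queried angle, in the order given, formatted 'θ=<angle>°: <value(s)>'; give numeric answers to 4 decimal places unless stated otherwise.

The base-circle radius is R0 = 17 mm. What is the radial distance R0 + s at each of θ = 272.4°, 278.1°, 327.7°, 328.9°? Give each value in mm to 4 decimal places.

seg 1 [0°–119.7°] simple-harmonic, h=26: full span → s += 26 → s = 26.0000
seg 2 [119.7°–266.1°] dwell: s stays 26.0000
seg 3 [266.1°–287.9°] uniform, h=11: θ=272.4° here. β=6.3, B=21.8. 11·6.3/21.8 = 3.1789 → s = 29.1789
seg 3 [266.1°–287.9°] uniform, h=11: θ=278.1° here. β=12, B=21.8. 11·12/21.8 = 6.0550 → s = 32.0550
seg 3 [266.1°–287.9°] uniform, h=11: full span → s += 11 → s = 37.0000
seg 4 [287.9°–324.8°] dwell: s stays 37.0000
seg 5 [324.8°–360°] cycloidal, h=-37: θ=327.7° here. β=2.9, B=35.2. -37·(0.0824 − sin(2π·0.0824)/(2π)) = -0.1343 → s = 36.8657
seg 5 [324.8°–360°] cycloidal, h=-37: θ=328.9° here. β=4.1, B=35.2. -37·(0.1165 − sin(2π·0.1165)/(2π)) = -0.3745 → s = 36.6255
θ=272.4°: R = R0 + s = 17 + 29.1789 = 46.1789
θ=278.1°: R = R0 + s = 17 + 32.0550 = 49.0550
θ=327.7°: R = R0 + s = 17 + 36.8657 = 53.8657
θ=328.9°: R = R0 + s = 17 + 36.6255 = 53.6255

θ=272.4°: 46.1789
θ=278.1°: 49.0550
θ=327.7°: 53.8657
θ=328.9°: 53.6255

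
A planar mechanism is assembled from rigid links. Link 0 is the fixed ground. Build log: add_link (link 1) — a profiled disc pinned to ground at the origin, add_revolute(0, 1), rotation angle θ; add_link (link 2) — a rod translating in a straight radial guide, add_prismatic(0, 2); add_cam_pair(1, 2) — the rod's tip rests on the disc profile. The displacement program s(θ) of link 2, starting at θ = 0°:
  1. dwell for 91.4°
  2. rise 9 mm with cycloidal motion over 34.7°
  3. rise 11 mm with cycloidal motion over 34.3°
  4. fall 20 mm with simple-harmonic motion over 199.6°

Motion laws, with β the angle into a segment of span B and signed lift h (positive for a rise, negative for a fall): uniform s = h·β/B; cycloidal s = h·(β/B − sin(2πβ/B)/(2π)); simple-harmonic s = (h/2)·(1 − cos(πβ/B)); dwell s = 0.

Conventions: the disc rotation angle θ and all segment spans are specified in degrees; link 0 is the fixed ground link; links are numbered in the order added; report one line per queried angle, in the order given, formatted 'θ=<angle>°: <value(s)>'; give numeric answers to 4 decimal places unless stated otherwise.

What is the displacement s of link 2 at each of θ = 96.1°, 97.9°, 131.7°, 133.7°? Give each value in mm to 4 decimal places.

seg 1 [0°–91.4°] dwell: s stays 0.0000
seg 2 [91.4°–126.1°] cycloidal, h=9: θ=96.1° here. β=4.7, B=34.7. 9·(0.1354 − sin(2π·0.1354)/(2π)) = 0.1419 → s = 0.1419
seg 2 [91.4°–126.1°] cycloidal, h=9: θ=97.9° here. β=6.5, B=34.7. 9·(0.1873 − sin(2π·0.1873)/(2π)) = 0.3631 → s = 0.3631
seg 2 [91.4°–126.1°] cycloidal, h=9: full span → s += 9 → s = 9.0000
seg 3 [126.1°–160.4°] cycloidal, h=11: θ=131.7° here. β=5.6, B=34.3. 11·(0.1633 − sin(2π·0.1633)/(2π)) = 0.2988 → s = 9.2988
seg 3 [126.1°–160.4°] cycloidal, h=11: θ=133.7° here. β=7.6, B=34.3. 11·(0.2216 − sin(2π·0.2216)/(2π)) = 0.7145 → s = 9.7145

θ=96.1°: 0.1419
θ=97.9°: 0.3631
θ=131.7°: 9.2988
θ=133.7°: 9.7145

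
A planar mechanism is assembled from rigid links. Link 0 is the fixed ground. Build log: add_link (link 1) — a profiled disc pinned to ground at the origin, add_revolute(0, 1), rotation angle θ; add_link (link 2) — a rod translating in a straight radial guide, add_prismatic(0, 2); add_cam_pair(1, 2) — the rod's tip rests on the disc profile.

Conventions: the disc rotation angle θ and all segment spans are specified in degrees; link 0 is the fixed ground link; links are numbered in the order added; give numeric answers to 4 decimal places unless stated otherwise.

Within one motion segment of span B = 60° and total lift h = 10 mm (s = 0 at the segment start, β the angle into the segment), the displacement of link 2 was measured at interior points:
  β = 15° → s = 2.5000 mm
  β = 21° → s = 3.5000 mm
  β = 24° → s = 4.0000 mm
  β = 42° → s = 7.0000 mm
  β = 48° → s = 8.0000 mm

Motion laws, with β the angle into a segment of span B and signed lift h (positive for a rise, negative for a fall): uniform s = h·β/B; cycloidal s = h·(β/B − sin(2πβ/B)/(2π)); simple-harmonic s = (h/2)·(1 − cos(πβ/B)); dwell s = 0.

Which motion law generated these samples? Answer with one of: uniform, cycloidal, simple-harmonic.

candidates at β/B = r: uniform s = h·r (linear in β); cycloidal s = h·(r − sin(2πr)/(2π)); simple-harmonic s = (h/2)(1 − cos(πr))
β=15°: printed 2.5000 | uniform 2.5000, cycloidal 0.9085, simple-harmonic 1.4645
β=21°: printed 3.5000 | uniform 3.5000, cycloidal 2.2124, simple-harmonic 2.7300
β=24°: printed 4.0000 | uniform 4.0000, cycloidal 3.0645, simple-harmonic 3.4549
β=42°: printed 7.0000 | uniform 7.0000, cycloidal 8.5137, simple-harmonic 7.9389
β=48°: printed 8.0000 | uniform 8.0000, cycloidal 9.5137, simple-harmonic 9.0451
only one law matches every sample → uniform

uniform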